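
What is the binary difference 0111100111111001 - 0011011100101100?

Method 1 - Direct subtraction (column by column from the right: bit − bit − borrow-in; if negative, add 2 and borrow 1 from the next column):
borrow: 0000110000011000
        0111100111111001
-       0011011100101100
------------------------
        0100001011001101

Method 2 - Add two's complement:
Two's complement of 0011011100101100: invert → 1100100011010011, add 1 → 1100100011010100
  0111100111111001
+ 1100100011010100
------------------
 10100001011001101  (end carry out of the top bit = 1)
Discarding the end carry: 0100001011001101
Decimal check:
  0111100111111001 = 16384 + 8192 + 4096 + 2048 + 256 + 128 + 64 + 32 + 16 + 8 + 1 = 31225
  0011011100101100 = 8192 + 4096 + 1024 + 512 + 256 + 32 + 8 + 4 = 14124
  31225 - 14124 = 17101, and 0100001011001101 = 16384 + 512 + 128 + 64 + 8 + 4 + 1 = 17101 ✓



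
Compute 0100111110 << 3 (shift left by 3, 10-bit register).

Original: 0100111110 (decimal 318)
Shift left by 3 positions
Append 3 zeros on the right and drop the 3 high bits that overflow the 10-bit width
Result: 0111110000 (decimal 496)
Equivalent: 318 << 3 = 318 × 2^3 = 2544, truncated to 10 bits = 496



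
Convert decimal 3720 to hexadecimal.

Using repeated division by 16 (digits 10–15 are A–F):
3720 ÷ 16 = 232 remainder 8
232 ÷ 16 = 14 remainder 8
14 ÷ 16 = 0 remainder 14 (E)
Reading remainders bottom to top: E88



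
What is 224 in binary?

Using repeated division by 2:
224 ÷ 2 = 112 remainder 0
112 ÷ 2 = 56 remainder 0
56 ÷ 2 = 28 remainder 0
28 ÷ 2 = 14 remainder 0
14 ÷ 2 = 7 remainder 0
7 ÷ 2 = 3 remainder 1
3 ÷ 2 = 1 remainder 1
1 ÷ 2 = 0 remainder 1
Reading remainders bottom to top: 11100000



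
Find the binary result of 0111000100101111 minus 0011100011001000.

Method 1 - Direct subtraction (column by column from the right: bit − bit − borrow-in; if negative, add 2 and borrow 1 from the next column):
borrow: 0111000110000000
        0111000100101111
-       0011100011001000
------------------------
        0011100001100111

Method 2 - Add two's complement:
Two's complement of 0011100011001000: invert → 1100011100110111, add 1 → 1100011100111000
  0111000100101111
+ 1100011100111000
------------------
 10011100001100111  (end carry out of the top bit = 1)
Discarding the end carry: 0011100001100111
Decimal check:
  0111000100101111 = 16384 + 8192 + 4096 + 256 + 32 + 8 + 4 + 2 + 1 = 28975
  0011100011001000 = 8192 + 4096 + 2048 + 128 + 64 + 8 = 14536
  28975 - 14536 = 14439, and 0011100001100111 = 8192 + 4096 + 2048 + 64 + 32 + 4 + 2 + 1 = 14439 ✓



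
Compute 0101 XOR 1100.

XOR: 1 when bits differ
  0101
^ 1100
------
  1001
Decimal: 5 ^ 12 = 9



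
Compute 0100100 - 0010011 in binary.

Method 1 - Direct subtraction (column by column from the right: bit − bit − borrow-in; if negative, add 2 and borrow 1 from the next column):
borrow: 0100110
        0100100
-       0010011
---------------
        0010001

Method 2 - Add two's complement:
Two's complement of 0010011: invert → 1101100, add 1 → 1101101
  0100100
+ 1101101
---------
 10010001  (end carry out of the top bit = 1)
Discarding the end carry: 0010001
Decimal check:
  0100100 = 32 + 4 = 36
  0010011 = 16 + 2 + 1 = 19
  36 - 19 = 17, and 0010001 = 16 + 1 = 17 ✓



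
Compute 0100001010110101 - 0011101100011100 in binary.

Method 1 - Direct subtraction (column by column from the right: bit − bit − borrow-in; if negative, add 2 and borrow 1 from the next column):
borrow: 0111111000110000
        0100001010110101
-       0011101100011100
------------------------
        0000011110011001

Method 2 - Add two's complement:
Two's complement of 0011101100011100: invert → 1100010011100011, add 1 → 1100010011100100
  0100001010110101
+ 1100010011100100
------------------
 10000011110011001  (end carry out of the top bit = 1)
Discarding the end carry: 0000011110011001
Decimal check:
  0100001010110101 = 16384 + 512 + 128 + 32 + 16 + 4 + 1 = 17077
  0011101100011100 = 8192 + 4096 + 2048 + 512 + 256 + 16 + 8 + 4 = 15132
  17077 - 15132 = 1945, and 0000011110011001 = 1024 + 512 + 256 + 128 + 16 + 8 + 1 = 1945 ✓



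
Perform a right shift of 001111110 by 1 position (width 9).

Original: 001111110 (decimal 126)
Shift right by 1 position
Drop the 1 low bit; fill with zero on the left
Result: 000111111 (decimal 63)
Equivalent: 126 >> 1 = 126 ÷ 2^1 = 63



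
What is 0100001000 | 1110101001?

OR: 1 when either bit is 1
  0100001000
| 1110101001
------------
  1110101001
Decimal: 264 | 937 = 937



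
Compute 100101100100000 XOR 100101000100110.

XOR: 1 when bits differ
  100101100100000
^ 100101000100110
-----------------
  000000100000110
Decimal: 19232 ^ 18982 = 262



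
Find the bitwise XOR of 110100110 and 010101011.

XOR: 1 when bits differ
  110100110
^ 010101011
-----------
  100001101
Decimal: 422 ^ 171 = 269



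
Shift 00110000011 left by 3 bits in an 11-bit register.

Original: 00110000011 (decimal 387)
Shift left by 3 positions
Append 3 zeros on the right and drop the 3 high bits that overflow the 11-bit width
Result: 10000011000 (decimal 1048)
Equivalent: 387 << 3 = 387 × 2^3 = 3096, truncated to 11 bits = 1048



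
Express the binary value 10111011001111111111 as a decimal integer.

Sum of powers of 2 for each 1-bit:
2^0 + 2^1 + 2^2 + 2^3 + 2^4 + 2^5 + 2^6 + 2^7 + 2^8 + 2^9 + 2^12 + 2^13 + 2^15 + 2^16 + 2^17 + 2^19
= 1 + 2 + 4 + 8 + 16 + 32 + 64 + 128 + 256 + 512 + 4096 + 8192 + 32768 + 65536 + 131072 + 524288
= 766975



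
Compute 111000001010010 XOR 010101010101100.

XOR: 1 when bits differ
  111000001010010
^ 010101010101100
-----------------
  101101011111110
Decimal: 28754 ^ 10924 = 23294



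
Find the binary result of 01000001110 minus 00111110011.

Method 1 - Direct subtraction (column by column from the right: bit − bit − borrow-in; if negative, add 2 and borrow 1 from the next column):
borrow: 01111100110
        01000001110
-       00111110011
-------------------
        00000011011

Method 2 - Add two's complement:
Two's complement of 00111110011: invert → 11000001100, add 1 → 11000001101
  01000001110
+ 11000001101
-------------
 100000011011  (end carry out of the top bit = 1)
Discarding the end carry: 00000011011
Decimal check:
  01000001110 = 512 + 8 + 4 + 2 = 526
  00111110011 = 256 + 128 + 64 + 32 + 16 + 2 + 1 = 499
  526 - 499 = 27, and 00000011011 = 16 + 8 + 2 + 1 = 27 ✓



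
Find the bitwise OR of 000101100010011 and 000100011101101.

OR: 1 when either bit is 1
  000101100010011
| 000100011101101
-----------------
  000101111111111
Decimal: 2835 | 2285 = 3071



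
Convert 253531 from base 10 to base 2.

Using repeated division by 2:
253531 ÷ 2 = 126765 remainder 1
126765 ÷ 2 = 63382 remainder 1
63382 ÷ 2 = 31691 remainder 0
31691 ÷ 2 = 15845 remainder 1
15845 ÷ 2 = 7922 remainder 1
7922 ÷ 2 = 3961 remainder 0
3961 ÷ 2 = 1980 remainder 1
1980 ÷ 2 = 990 remainder 0
990 ÷ 2 = 495 remainder 0
495 ÷ 2 = 247 remainder 1
247 ÷ 2 = 123 remainder 1
123 ÷ 2 = 61 remainder 1
61 ÷ 2 = 30 remainder 1
30 ÷ 2 = 15 remainder 0
15 ÷ 2 = 7 remainder 1
7 ÷ 2 = 3 remainder 1
3 ÷ 2 = 1 remainder 1
1 ÷ 2 = 0 remainder 1
Reading remainders bottom to top: 111101111001011011



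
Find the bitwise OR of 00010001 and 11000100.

OR: 1 when either bit is 1
  00010001
| 11000100
----------
  11010101
Decimal: 17 | 196 = 213



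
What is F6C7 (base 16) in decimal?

Expand by place value (powers of 16):
Digit values: F = 15, C = 12
F6C7 = 15 × 16^3 + 6 × 16^2 + 12 × 16^1 + 7 × 16^0
= 15 × 4096 + 6 × 256 + 12 × 16 + 7 × 1
= 61440 + 1536 + 192 + 7
= 63175



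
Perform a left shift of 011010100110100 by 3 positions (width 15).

Original: 011010100110100 (decimal 13620)
Shift left by 3 positions
Append 3 zeros on the right and drop the 3 high bits that overflow the 15-bit width
Result: 010100110100000 (decimal 10656)
Equivalent: 13620 << 3 = 13620 × 2^3 = 108960, truncated to 15 bits = 10656



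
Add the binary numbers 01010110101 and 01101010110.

Add column by column from the right: bit + bit + carry-in; write the sum mod 2, carry 1 when the sum is 2 or 3.
carry:  11111101000
        01010110101
+       01101010110
-------------------
       011000001011
(the carry out of the leftmost column, 0, becomes the leading bit)
Decimal check:
  01010110101 = 512 + 128 + 32 + 16 + 4 + 1 = 693
  01101010110 = 512 + 256 + 64 + 16 + 4 + 2 = 854
  693 + 854 = 1547, and 011000001011 = 1024 + 512 + 8 + 2 + 1 = 1547 ✓



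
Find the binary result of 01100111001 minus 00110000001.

Method 1 - Direct subtraction (column by column from the right: bit − bit − borrow-in; if negative, add 2 and borrow 1 from the next column):
borrow: 01100000000
        01100111001
-       00110000001
-------------------
        00110111000

Method 2 - Add two's complement:
Two's complement of 00110000001: invert → 11001111110, add 1 → 11001111111
  01100111001
+ 11001111111
-------------
 100110111000  (end carry out of the top bit = 1)
Discarding the end carry: 00110111000
Decimal check:
  01100111001 = 512 + 256 + 32 + 16 + 8 + 1 = 825
  00110000001 = 256 + 128 + 1 = 385
  825 - 385 = 440, and 00110111000 = 256 + 128 + 32 + 16 + 8 = 440 ✓



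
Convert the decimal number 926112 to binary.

Using repeated division by 2:
926112 ÷ 2 = 463056 remainder 0
463056 ÷ 2 = 231528 remainder 0
231528 ÷ 2 = 115764 remainder 0
115764 ÷ 2 = 57882 remainder 0
57882 ÷ 2 = 28941 remainder 0
28941 ÷ 2 = 14470 remainder 1
14470 ÷ 2 = 7235 remainder 0
7235 ÷ 2 = 3617 remainder 1
3617 ÷ 2 = 1808 remainder 1
1808 ÷ 2 = 904 remainder 0
904 ÷ 2 = 452 remainder 0
452 ÷ 2 = 226 remainder 0
226 ÷ 2 = 113 remainder 0
113 ÷ 2 = 56 remainder 1
56 ÷ 2 = 28 remainder 0
28 ÷ 2 = 14 remainder 0
14 ÷ 2 = 7 remainder 0
7 ÷ 2 = 3 remainder 1
3 ÷ 2 = 1 remainder 1
1 ÷ 2 = 0 remainder 1
Reading remainders bottom to top: 11100010000110100000



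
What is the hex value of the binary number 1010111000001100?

Group into 4-bit nibbles from right:
  1010 = A
  1110 = E
  0000 = 0
  1100 = C
Result: AE0C



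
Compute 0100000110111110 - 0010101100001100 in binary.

Method 1 - Direct subtraction (column by column from the right: bit − bit − borrow-in; if negative, add 2 and borrow 1 from the next column):
borrow: 0111110000000000
        0100000110111110
-       0010101100001100
------------------------
        0001011010110010

Method 2 - Add two's complement:
Two's complement of 0010101100001100: invert → 1101010011110011, add 1 → 1101010011110100
  0100000110111110
+ 1101010011110100
------------------
 10001011010110010  (end carry out of the top bit = 1)
Discarding the end carry: 0001011010110010
Decimal check:
  0100000110111110 = 16384 + 256 + 128 + 32 + 16 + 8 + 4 + 2 = 16830
  0010101100001100 = 8192 + 2048 + 512 + 256 + 8 + 4 = 11020
  16830 - 11020 = 5810, and 0001011010110010 = 4096 + 1024 + 512 + 128 + 32 + 16 + 2 = 5810 ✓



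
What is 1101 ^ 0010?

XOR: 1 when bits differ
  1101
^ 0010
------
  1111
Decimal: 13 ^ 2 = 15



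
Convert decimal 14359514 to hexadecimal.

Using repeated division by 16 (digits 10–15 are A–F):
14359514 ÷ 16 = 897469 remainder 10 (A)
897469 ÷ 16 = 56091 remainder 13 (D)
56091 ÷ 16 = 3505 remainder 11 (B)
3505 ÷ 16 = 219 remainder 1
219 ÷ 16 = 13 remainder 11 (B)
13 ÷ 16 = 0 remainder 13 (D)
Reading remainders bottom to top: DB1BDA



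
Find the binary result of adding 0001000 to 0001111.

Add column by column from the right: bit + bit + carry-in; write the sum mod 2, carry 1 when the sum is 2 or 3.
carry:  0010000
        0001000
+       0001111
---------------
       00010111
(the carry out of the leftmost column, 0, becomes the leading bit)
Decimal check:
  0001000 = 8
  0001111 = 8 + 4 + 2 + 1 = 15
  8 + 15 = 23, and 00010111 = 16 + 4 + 2 + 1 = 23 ✓



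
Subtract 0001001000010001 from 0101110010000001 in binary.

Method 1 - Direct subtraction (column by column from the right: bit − bit − borrow-in; if negative, add 2 and borrow 1 from the next column):
borrow: 0000010011100000
        0101110010000001
-       0001001000010001
------------------------
        0100101001110000

Method 2 - Add two's complement:
Two's complement of 0001001000010001: invert → 1110110111101110, add 1 → 1110110111101111
  0101110010000001
+ 1110110111101111
------------------
 10100101001110000  (end carry out of the top bit = 1)
Discarding the end carry: 0100101001110000
Decimal check:
  0101110010000001 = 16384 + 4096 + 2048 + 1024 + 128 + 1 = 23681
  0001001000010001 = 4096 + 512 + 16 + 1 = 4625
  23681 - 4625 = 19056, and 0100101001110000 = 16384 + 2048 + 512 + 64 + 32 + 16 = 19056 ✓



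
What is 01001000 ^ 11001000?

XOR: 1 when bits differ
  01001000
^ 11001000
----------
  10000000
Decimal: 72 ^ 200 = 128



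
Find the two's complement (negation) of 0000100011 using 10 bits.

Original: 0000100011
Step 1 - Invert all bits: 1111011100
Step 2 - Add 1: 1111011101
Verification: 0000100011 + 1111011101 = 10000000000; discarding the end carry (carry out of the top bit) leaves the 10-bit value 0000000000, as required for x + (-x)



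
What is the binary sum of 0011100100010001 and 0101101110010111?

Add column by column from the right: bit + bit + carry-in; write the sum mod 2, carry 1 when the sum is 2 or 3.
carry:  1111011000101110
        0011100100010001
+       0101101110010111
------------------------
       01001010010101000
(the carry out of the leftmost column, 0, becomes the leading bit)
Decimal check:
  0011100100010001 = 8192 + 4096 + 2048 + 256 + 16 + 1 = 14609
  0101101110010111 = 16384 + 4096 + 2048 + 512 + 256 + 128 + 16 + 4 + 2 + 1 = 23447
  14609 + 23447 = 38056, and 01001010010101000 = 32768 + 4096 + 1024 + 128 + 32 + 8 = 38056 ✓



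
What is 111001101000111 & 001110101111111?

AND: 1 only when both bits are 1
  111001101000111
& 001110101111111
-----------------
  001000101000111
Decimal: 29511 & 7551 = 4423



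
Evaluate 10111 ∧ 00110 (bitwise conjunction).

AND: 1 only when both bits are 1
  10111
& 00110
-------
  00110
Decimal: 23 & 6 = 6



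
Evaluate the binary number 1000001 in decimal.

Sum of powers of 2 for each 1-bit:
2^0 + 2^6
= 1 + 64
= 65



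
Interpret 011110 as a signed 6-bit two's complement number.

Binary: 011110
Sign bit: 0 (non-negative)
Read directly as an unsigned value:
011110 = 16 + 8 + 4 + 2 = 30
Value: 30



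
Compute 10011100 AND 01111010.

AND: 1 only when both bits are 1
  10011100
& 01111010
----------
  00011000
Decimal: 156 & 122 = 24



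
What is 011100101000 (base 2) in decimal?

Sum of powers of 2 for each 1-bit:
2^3 + 2^5 + 2^8 + 2^9 + 2^10
= 8 + 32 + 256 + 512 + 1024
= 1832



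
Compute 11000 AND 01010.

AND: 1 only when both bits are 1
  11000
& 01010
-------
  01000
Decimal: 24 & 10 = 8



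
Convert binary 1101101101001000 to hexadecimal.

Group into 4-bit nibbles from right:
  1101 = D
  1011 = B
  0100 = 4
  1000 = 8
Result: DB48



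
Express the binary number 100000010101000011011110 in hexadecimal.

Group into 4-bit nibbles from right:
  1000 = 8
  0001 = 1
  0101 = 5
  0000 = 0
  1101 = D
  1110 = E
Result: 8150DE



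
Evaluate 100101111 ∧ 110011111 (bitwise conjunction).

AND: 1 only when both bits are 1
  100101111
& 110011111
-----------
  100001111
Decimal: 303 & 415 = 271



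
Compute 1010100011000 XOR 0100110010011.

XOR: 1 when bits differ
  1010100011000
^ 0100110010011
---------------
  1110010001011
Decimal: 5400 ^ 2451 = 7307



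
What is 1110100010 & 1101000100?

AND: 1 only when both bits are 1
  1110100010
& 1101000100
------------
  1100000000
Decimal: 930 & 836 = 768



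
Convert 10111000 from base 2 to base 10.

Sum of powers of 2 for each 1-bit:
2^3 + 2^4 + 2^5 + 2^7
= 8 + 16 + 32 + 128
= 184



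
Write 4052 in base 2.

Using repeated division by 2:
4052 ÷ 2 = 2026 remainder 0
2026 ÷ 2 = 1013 remainder 0
1013 ÷ 2 = 506 remainder 1
506 ÷ 2 = 253 remainder 0
253 ÷ 2 = 126 remainder 1
126 ÷ 2 = 63 remainder 0
63 ÷ 2 = 31 remainder 1
31 ÷ 2 = 15 remainder 1
15 ÷ 2 = 7 remainder 1
7 ÷ 2 = 3 remainder 1
3 ÷ 2 = 1 remainder 1
1 ÷ 2 = 0 remainder 1
Reading remainders bottom to top: 111111010100



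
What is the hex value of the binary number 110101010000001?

Group into 4-bit nibbles from right:
  0110 = 6
  1010 = A
  1000 = 8
  0001 = 1
Result: 6A81



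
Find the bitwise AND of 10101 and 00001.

AND: 1 only when both bits are 1
  10101
& 00001
-------
  00001
Decimal: 21 & 1 = 1



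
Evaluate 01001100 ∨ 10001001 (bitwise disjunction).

OR: 1 when either bit is 1
  01001100
| 10001001
----------
  11001101
Decimal: 76 | 137 = 205



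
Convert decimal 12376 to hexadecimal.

Using repeated division by 16 (digits 10–15 are A–F):
12376 ÷ 16 = 773 remainder 8
773 ÷ 16 = 48 remainder 5
48 ÷ 16 = 3 remainder 0
3 ÷ 16 = 0 remainder 3
Reading remainders bottom to top: 3058



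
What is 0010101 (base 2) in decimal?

Sum of powers of 2 for each 1-bit:
2^0 + 2^2 + 2^4
= 1 + 4 + 16
= 21



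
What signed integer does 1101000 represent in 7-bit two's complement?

Binary: 1101000
Sign bit: 1 (negative)
Invert: 0010111
Add 1:  0011000
Magnitude: 0011000 = 16 + 8 = 24
Value: -24



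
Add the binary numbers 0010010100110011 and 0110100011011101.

Add column by column from the right: bit + bit + carry-in; write the sum mod 2, carry 1 when the sum is 2 or 3.
carry:  1100001111111110
        0010010100110011
+       0110100011011101
------------------------
       01000111000010000
(the carry out of the leftmost column, 0, becomes the leading bit)
Decimal check:
  0010010100110011 = 8192 + 1024 + 256 + 32 + 16 + 2 + 1 = 9523
  0110100011011101 = 16384 + 8192 + 2048 + 128 + 64 + 16 + 8 + 4 + 1 = 26845
  9523 + 26845 = 36368, and 01000111000010000 = 32768 + 2048 + 1024 + 512 + 16 = 36368 ✓



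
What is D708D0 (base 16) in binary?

Convert each hex digit to 4 bits:
  D = 1101
  7 = 0111
  0 = 0000
  8 = 1000
  D = 1101
  0 = 0000
Concatenate: 110101110000100011010000



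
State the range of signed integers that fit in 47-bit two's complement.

For 47-bit two's complement:
Minimum: -2^46 = -70368744177664
Maximum: 2^46 - 1 = 70368744177663



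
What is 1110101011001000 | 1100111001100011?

OR: 1 when either bit is 1
  1110101011001000
| 1100111001100011
------------------
  1110111011101011
Decimal: 60104 | 52835 = 61163



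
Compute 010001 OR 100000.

OR: 1 when either bit is 1
  010001
| 100000
--------
  110001
Decimal: 17 | 32 = 49



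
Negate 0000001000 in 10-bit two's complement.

Original: 0000001000
Step 1 - Invert all bits: 1111110111
Step 2 - Add 1: 1111111000
Verification: 0000001000 + 1111111000 = 10000000000; discarding the end carry (carry out of the top bit) leaves the 10-bit value 0000000000, as required for x + (-x)



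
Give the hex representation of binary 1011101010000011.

Group into 4-bit nibbles from right:
  1011 = B
  1010 = A
  1000 = 8
  0011 = 3
Result: BA83



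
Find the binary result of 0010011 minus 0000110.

Method 1 - Direct subtraction (column by column from the right: bit − bit − borrow-in; if negative, add 2 and borrow 1 from the next column):
borrow: 0011000
        0010011
-       0000110
---------------
        0001101

Method 2 - Add two's complement:
Two's complement of 0000110: invert → 1111001, add 1 → 1111010
  0010011
+ 1111010
---------
 10001101  (end carry out of the top bit = 1)
Discarding the end carry: 0001101
Decimal check:
  0010011 = 16 + 2 + 1 = 19
  0000110 = 4 + 2 = 6
  19 - 6 = 13, and 0001101 = 8 + 4 + 1 = 13 ✓



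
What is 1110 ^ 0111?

XOR: 1 when bits differ
  1110
^ 0111
------
  1001
Decimal: 14 ^ 7 = 9



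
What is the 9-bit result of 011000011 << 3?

Original: 011000011 (decimal 195)
Shift left by 3 positions
Append 3 zeros on the right and drop the 3 high bits that overflow the 9-bit width
Result: 000011000 (decimal 24)
Equivalent: 195 << 3 = 195 × 2^3 = 1560, truncated to 9 bits = 24



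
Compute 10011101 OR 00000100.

OR: 1 when either bit is 1
  10011101
| 00000100
----------
  10011101
Decimal: 157 | 4 = 157



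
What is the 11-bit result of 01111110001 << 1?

Original: 01111110001 (decimal 1009)
Shift left by 1 position
Append 1 zero on the right
Result: 11111100010 (decimal 2018)
Equivalent: 1009 << 1 = 1009 × 2^1 = 2018



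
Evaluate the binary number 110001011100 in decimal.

Sum of powers of 2 for each 1-bit:
2^2 + 2^3 + 2^4 + 2^6 + 2^10 + 2^11
= 4 + 8 + 16 + 64 + 1024 + 2048
= 3164



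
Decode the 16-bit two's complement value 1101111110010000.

Binary: 1101111110010000
Sign bit: 1 (negative)
Invert: 0010000001101111
Add 1:  0010000001110000
Magnitude: 0010000001110000 = 8192 + 64 + 32 + 16 = 8304
Value: -8304



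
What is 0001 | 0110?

OR: 1 when either bit is 1
  0001
| 0110
------
  0111
Decimal: 1 | 6 = 7



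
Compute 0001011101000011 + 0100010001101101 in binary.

Add column by column from the right: bit + bit + carry-in; write the sum mod 2, carry 1 when the sum is 2 or 3.
carry:  0000100010011110
        0001011101000011
+       0100010001101101
------------------------
       00101101110110000
(the carry out of the leftmost column, 0, becomes the leading bit)
Decimal check:
  0001011101000011 = 4096 + 1024 + 512 + 256 + 64 + 2 + 1 = 5955
  0100010001101101 = 16384 + 1024 + 64 + 32 + 8 + 4 + 1 = 17517
  5955 + 17517 = 23472, and 00101101110110000 = 16384 + 4096 + 2048 + 512 + 256 + 128 + 32 + 16 = 23472 ✓



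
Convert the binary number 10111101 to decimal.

Sum of powers of 2 for each 1-bit:
2^0 + 2^2 + 2^3 + 2^4 + 2^5 + 2^7
= 1 + 4 + 8 + 16 + 32 + 128
= 189



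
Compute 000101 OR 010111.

OR: 1 when either bit is 1
  000101
| 010111
--------
  010111
Decimal: 5 | 23 = 23



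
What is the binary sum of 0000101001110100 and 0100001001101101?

Add column by column from the right: bit + bit + carry-in; write the sum mod 2, carry 1 when the sum is 2 or 3.
carry:  0000010011111000
        0000101001110100
+       0100001001101101
------------------------
       00100110011100001
(the carry out of the leftmost column, 0, becomes the leading bit)
Decimal check:
  0000101001110100 = 2048 + 512 + 64 + 32 + 16 + 4 = 2676
  0100001001101101 = 16384 + 512 + 64 + 32 + 8 + 4 + 1 = 17005
  2676 + 17005 = 19681, and 00100110011100001 = 16384 + 2048 + 1024 + 128 + 64 + 32 + 1 = 19681 ✓



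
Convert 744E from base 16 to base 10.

Expand by place value (powers of 16):
Digit values: E = 14
744E = 7 × 16^3 + 4 × 16^2 + 4 × 16^1 + 14 × 16^0
= 7 × 4096 + 4 × 256 + 4 × 16 + 14 × 1
= 28672 + 1024 + 64 + 14
= 29774



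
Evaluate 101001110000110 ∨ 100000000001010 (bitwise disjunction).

OR: 1 when either bit is 1
  101001110000110
| 100000000001010
-----------------
  101001110001110
Decimal: 21382 | 16394 = 21390



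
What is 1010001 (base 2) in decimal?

Sum of powers of 2 for each 1-bit:
2^0 + 2^4 + 2^6
= 1 + 16 + 64
= 81



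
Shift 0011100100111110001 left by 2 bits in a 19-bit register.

Original: 0011100100111110001 (decimal 117233)
Shift left by 2 positions
Append 2 zeros on the right
Result: 1110010011111000100 (decimal 468932)
Equivalent: 117233 << 2 = 117233 × 2^2 = 468932



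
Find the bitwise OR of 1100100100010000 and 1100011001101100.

OR: 1 when either bit is 1
  1100100100010000
| 1100011001101100
------------------
  1100111101111100
Decimal: 51472 | 50796 = 53116



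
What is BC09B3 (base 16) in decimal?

Expand by place value (powers of 16):
Digit values: B = 11, C = 12
BC09B3 = 11 × 16^5 + 12 × 16^4 + 0 × 16^3 + 9 × 16^2 + 11 × 16^1 + 3 × 16^0
= 11 × 1048576 + 12 × 65536 + 0 × 4096 + 9 × 256 + 11 × 16 + 3 × 1
= 11534336 + 786432 + 0 + 2304 + 176 + 3
= 12323251



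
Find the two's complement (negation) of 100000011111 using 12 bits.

Original (sign bit 1, negative): 100000011111
Step 1 - Invert all bits: 011111100000
Step 2 - Add 1: 011111100001
Verification: 100000011111 + 011111100001 = 1000000000000; discarding the end carry (carry out of the top bit) leaves the 12-bit value 000000000000, as required for x + (-x)



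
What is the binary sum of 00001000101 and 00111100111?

Add column by column from the right: bit + bit + carry-in; write the sum mod 2, carry 1 when the sum is 2 or 3.
carry:  01110001110
        00001000101
+       00111100111
-------------------
       001000101100
(the carry out of the leftmost column, 0, becomes the leading bit)
Decimal check:
  00001000101 = 64 + 4 + 1 = 69
  00111100111 = 256 + 128 + 64 + 32 + 4 + 2 + 1 = 487
  69 + 487 = 556, and 001000101100 = 512 + 32 + 8 + 4 = 556 ✓



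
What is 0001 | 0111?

OR: 1 when either bit is 1
  0001
| 0111
------
  0111
Decimal: 1 | 7 = 7



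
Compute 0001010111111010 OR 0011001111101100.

OR: 1 when either bit is 1
  0001010111111010
| 0011001111101100
------------------
  0011011111111110
Decimal: 5626 | 13292 = 14334



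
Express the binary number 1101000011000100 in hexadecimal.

Group into 4-bit nibbles from right:
  1101 = D
  0000 = 0
  1100 = C
  0100 = 4
Result: D0C4



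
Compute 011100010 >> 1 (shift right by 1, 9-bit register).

Original: 011100010 (decimal 226)
Shift right by 1 position
Drop the 1 low bit; fill with zero on the left
Result: 001110001 (decimal 113)
Equivalent: 226 >> 1 = 226 ÷ 2^1 = 113



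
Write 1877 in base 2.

Using repeated division by 2:
1877 ÷ 2 = 938 remainder 1
938 ÷ 2 = 469 remainder 0
469 ÷ 2 = 234 remainder 1
234 ÷ 2 = 117 remainder 0
117 ÷ 2 = 58 remainder 1
58 ÷ 2 = 29 remainder 0
29 ÷ 2 = 14 remainder 1
14 ÷ 2 = 7 remainder 0
7 ÷ 2 = 3 remainder 1
3 ÷ 2 = 1 remainder 1
1 ÷ 2 = 0 remainder 1
Reading remainders bottom to top: 11101010101



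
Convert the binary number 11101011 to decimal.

Sum of powers of 2 for each 1-bit:
2^0 + 2^1 + 2^3 + 2^5 + 2^6 + 2^7
= 1 + 2 + 8 + 32 + 64 + 128
= 235



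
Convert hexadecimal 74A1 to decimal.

Expand by place value (powers of 16):
Digit values: A = 10
74A1 = 7 × 16^3 + 4 × 16^2 + 10 × 16^1 + 1 × 16^0
= 7 × 4096 + 4 × 256 + 10 × 16 + 1 × 1
= 28672 + 1024 + 160 + 1
= 29857



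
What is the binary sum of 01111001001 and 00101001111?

Add column by column from the right: bit + bit + carry-in; write the sum mod 2, carry 1 when the sum is 2 or 3.
carry:  11110011110
        01111001001
+       00101001111
-------------------
       010100011000
(the carry out of the leftmost column, 0, becomes the leading bit)
Decimal check:
  01111001001 = 512 + 256 + 128 + 64 + 8 + 1 = 969
  00101001111 = 256 + 64 + 8 + 4 + 2 + 1 = 335
  969 + 335 = 1304, and 010100011000 = 1024 + 256 + 16 + 8 = 1304 ✓



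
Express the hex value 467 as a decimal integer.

Expand by place value (powers of 16):
467 = 4 × 16^2 + 6 × 16^1 + 7 × 16^0
= 4 × 256 + 6 × 16 + 7 × 1
= 1024 + 96 + 7
= 1127



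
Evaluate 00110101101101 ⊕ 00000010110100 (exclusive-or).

XOR: 1 when bits differ
  00110101101101
^ 00000010110100
----------------
  00110111011001
Decimal: 3437 ^ 180 = 3545



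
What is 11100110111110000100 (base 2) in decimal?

Sum of powers of 2 for each 1-bit:
2^2 + 2^7 + 2^8 + 2^9 + 2^10 + 2^11 + 2^13 + 2^14 + 2^17 + 2^18 + 2^19
= 4 + 128 + 256 + 512 + 1024 + 2048 + 8192 + 16384 + 131072 + 262144 + 524288
= 946052



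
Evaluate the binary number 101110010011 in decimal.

Sum of powers of 2 for each 1-bit:
2^0 + 2^1 + 2^4 + 2^7 + 2^8 + 2^9 + 2^11
= 1 + 2 + 16 + 128 + 256 + 512 + 2048
= 2963



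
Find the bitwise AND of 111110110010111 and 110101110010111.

AND: 1 only when both bits are 1
  111110110010111
& 110101110010111
-----------------
  110100110010111
Decimal: 32151 & 27543 = 27031



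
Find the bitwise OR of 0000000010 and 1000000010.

OR: 1 when either bit is 1
  0000000010
| 1000000010
------------
  1000000010
Decimal: 2 | 514 = 514



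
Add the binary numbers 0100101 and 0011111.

Add column by column from the right: bit + bit + carry-in; write the sum mod 2, carry 1 when the sum is 2 or 3.
carry:  1111110
        0100101
+       0011111
---------------
       01000100
(the carry out of the leftmost column, 0, becomes the leading bit)
Decimal check:
  0100101 = 32 + 4 + 1 = 37
  0011111 = 16 + 8 + 4 + 2 + 1 = 31
  37 + 31 = 68, and 01000100 = 64 + 4 = 68 ✓



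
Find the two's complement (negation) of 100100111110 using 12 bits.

Original (sign bit 1, negative): 100100111110
Step 1 - Invert all bits: 011011000001
Step 2 - Add 1: 011011000010
Verification: 100100111110 + 011011000010 = 1000000000000; discarding the end carry (carry out of the top bit) leaves the 12-bit value 000000000000, as required for x + (-x)



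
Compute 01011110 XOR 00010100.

XOR: 1 when bits differ
  01011110
^ 00010100
----------
  01001010
Decimal: 94 ^ 20 = 74



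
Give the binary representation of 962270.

Using repeated division by 2:
962270 ÷ 2 = 481135 remainder 0
481135 ÷ 2 = 240567 remainder 1
240567 ÷ 2 = 120283 remainder 1
120283 ÷ 2 = 60141 remainder 1
60141 ÷ 2 = 30070 remainder 1
30070 ÷ 2 = 15035 remainder 0
15035 ÷ 2 = 7517 remainder 1
7517 ÷ 2 = 3758 remainder 1
3758 ÷ 2 = 1879 remainder 0
1879 ÷ 2 = 939 remainder 1
939 ÷ 2 = 469 remainder 1
469 ÷ 2 = 234 remainder 1
234 ÷ 2 = 117 remainder 0
117 ÷ 2 = 58 remainder 1
58 ÷ 2 = 29 remainder 0
29 ÷ 2 = 14 remainder 1
14 ÷ 2 = 7 remainder 0
7 ÷ 2 = 3 remainder 1
3 ÷ 2 = 1 remainder 1
1 ÷ 2 = 0 remainder 1
Reading remainders bottom to top: 11101010111011011110



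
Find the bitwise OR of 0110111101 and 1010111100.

OR: 1 when either bit is 1
  0110111101
| 1010111100
------------
  1110111101
Decimal: 445 | 700 = 957



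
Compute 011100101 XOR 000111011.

XOR: 1 when bits differ
  011100101
^ 000111011
-----------
  011011110
Decimal: 229 ^ 59 = 222



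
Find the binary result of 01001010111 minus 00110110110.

Method 1 - Direct subtraction (column by column from the right: bit − bit − borrow-in; if negative, add 2 and borrow 1 from the next column):
borrow: 01101000000
        01001010111
-       00110110110
-------------------
        00010100001

Method 2 - Add two's complement:
Two's complement of 00110110110: invert → 11001001001, add 1 → 11001001010
  01001010111
+ 11001001010
-------------
 100010100001  (end carry out of the top bit = 1)
Discarding the end carry: 00010100001
Decimal check:
  01001010111 = 512 + 64 + 16 + 4 + 2 + 1 = 599
  00110110110 = 256 + 128 + 32 + 16 + 4 + 2 = 438
  599 - 438 = 161, and 00010100001 = 128 + 32 + 1 = 161 ✓



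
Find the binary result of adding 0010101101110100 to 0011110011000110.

Add column by column from the right: bit + bit + carry-in; write the sum mod 2, carry 1 when the sum is 2 or 3.
carry:  0111111110001000
        0010101101110100
+       0011110011000110
------------------------
       00110100000111010
(the carry out of the leftmost column, 0, becomes the leading bit)
Decimal check:
  0010101101110100 = 8192 + 2048 + 512 + 256 + 64 + 32 + 16 + 4 = 11124
  0011110011000110 = 8192 + 4096 + 2048 + 1024 + 128 + 64 + 4 + 2 = 15558
  11124 + 15558 = 26682, and 00110100000111010 = 16384 + 8192 + 2048 + 32 + 16 + 8 + 2 = 26682 ✓



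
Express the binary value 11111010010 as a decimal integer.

Sum of powers of 2 for each 1-bit:
2^1 + 2^4 + 2^6 + 2^7 + 2^8 + 2^9 + 2^10
= 2 + 16 + 64 + 128 + 256 + 512 + 1024
= 2002



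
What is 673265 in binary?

Using repeated division by 2:
673265 ÷ 2 = 336632 remainder 1
336632 ÷ 2 = 168316 remainder 0
168316 ÷ 2 = 84158 remainder 0
84158 ÷ 2 = 42079 remainder 0
42079 ÷ 2 = 21039 remainder 1
21039 ÷ 2 = 10519 remainder 1
10519 ÷ 2 = 5259 remainder 1
5259 ÷ 2 = 2629 remainder 1
2629 ÷ 2 = 1314 remainder 1
1314 ÷ 2 = 657 remainder 0
657 ÷ 2 = 328 remainder 1
328 ÷ 2 = 164 remainder 0
164 ÷ 2 = 82 remainder 0
82 ÷ 2 = 41 remainder 0
41 ÷ 2 = 20 remainder 1
20 ÷ 2 = 10 remainder 0
10 ÷ 2 = 5 remainder 0
5 ÷ 2 = 2 remainder 1
2 ÷ 2 = 1 remainder 0
1 ÷ 2 = 0 remainder 1
Reading remainders bottom to top: 10100100010111110001



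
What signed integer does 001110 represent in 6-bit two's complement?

Binary: 001110
Sign bit: 0 (non-negative)
Read directly as an unsigned value:
001110 = 8 + 4 + 2 = 14
Value: 14



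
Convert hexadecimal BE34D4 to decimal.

Expand by place value (powers of 16):
Digit values: B = 11, E = 14, D = 13
BE34D4 = 11 × 16^5 + 14 × 16^4 + 3 × 16^3 + 4 × 16^2 + 13 × 16^1 + 4 × 16^0
= 11 × 1048576 + 14 × 65536 + 3 × 4096 + 4 × 256 + 13 × 16 + 4 × 1
= 11534336 + 917504 + 12288 + 1024 + 208 + 4
= 12465364



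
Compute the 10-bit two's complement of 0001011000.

Original: 0001011000
Step 1 - Invert all bits: 1110100111
Step 2 - Add 1: 1110101000
Verification: 0001011000 + 1110101000 = 10000000000; discarding the end carry (carry out of the top bit) leaves the 10-bit value 0000000000, as required for x + (-x)



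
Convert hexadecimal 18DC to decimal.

Expand by place value (powers of 16):
Digit values: D = 13, C = 12
18DC = 1 × 16^3 + 8 × 16^2 + 13 × 16^1 + 12 × 16^0
= 1 × 4096 + 8 × 256 + 13 × 16 + 12 × 1
= 4096 + 2048 + 208 + 12
= 6364



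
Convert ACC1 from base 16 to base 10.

Expand by place value (powers of 16):
Digit values: A = 10, C = 12
ACC1 = 10 × 16^3 + 12 × 16^2 + 12 × 16^1 + 1 × 16^0
= 10 × 4096 + 12 × 256 + 12 × 16 + 1 × 1
= 40960 + 3072 + 192 + 1
= 44225



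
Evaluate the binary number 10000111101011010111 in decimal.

Sum of powers of 2 for each 1-bit:
2^0 + 2^1 + 2^2 + 2^4 + 2^6 + 2^7 + 2^9 + 2^11 + 2^12 + 2^13 + 2^14 + 2^19
= 1 + 2 + 4 + 16 + 64 + 128 + 512 + 2048 + 4096 + 8192 + 16384 + 524288
= 555735



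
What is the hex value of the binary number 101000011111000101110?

Group into 4-bit nibbles from right:
  0001 = 1
  0100 = 4
  0011 = 3
  1110 = E
  0010 = 2
  1110 = E
Result: 143E2E



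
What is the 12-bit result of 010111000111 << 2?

Original: 010111000111 (decimal 1479)
Shift left by 2 positions
Append 2 zeros on the right and drop the 2 high bits that overflow the 12-bit width
Result: 011100011100 (decimal 1820)
Equivalent: 1479 << 2 = 1479 × 2^2 = 5916, truncated to 12 bits = 1820



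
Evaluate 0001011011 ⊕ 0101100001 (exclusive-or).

XOR: 1 when bits differ
  0001011011
^ 0101100001
------------
  0100111010
Decimal: 91 ^ 353 = 314



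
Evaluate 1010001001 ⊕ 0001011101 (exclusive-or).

XOR: 1 when bits differ
  1010001001
^ 0001011101
------------
  1011010100
Decimal: 649 ^ 93 = 724



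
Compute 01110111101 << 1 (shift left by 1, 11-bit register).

Original: 01110111101 (decimal 957)
Shift left by 1 position
Append 1 zero on the right
Result: 11101111010 (decimal 1914)
Equivalent: 957 << 1 = 957 × 2^1 = 1914



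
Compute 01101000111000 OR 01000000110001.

OR: 1 when either bit is 1
  01101000111000
| 01000000110001
----------------
  01101000111001
Decimal: 6712 | 4145 = 6713



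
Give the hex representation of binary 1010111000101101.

Group into 4-bit nibbles from right:
  1010 = A
  1110 = E
  0010 = 2
  1101 = D
Result: AE2D



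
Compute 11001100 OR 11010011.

OR: 1 when either bit is 1
  11001100
| 11010011
----------
  11011111
Decimal: 204 | 211 = 223



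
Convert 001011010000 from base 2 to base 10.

Sum of powers of 2 for each 1-bit:
2^4 + 2^6 + 2^7 + 2^9
= 16 + 64 + 128 + 512
= 720



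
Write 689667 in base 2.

Using repeated division by 2:
689667 ÷ 2 = 344833 remainder 1
344833 ÷ 2 = 172416 remainder 1
172416 ÷ 2 = 86208 remainder 0
86208 ÷ 2 = 43104 remainder 0
43104 ÷ 2 = 21552 remainder 0
21552 ÷ 2 = 10776 remainder 0
10776 ÷ 2 = 5388 remainder 0
5388 ÷ 2 = 2694 remainder 0
2694 ÷ 2 = 1347 remainder 0
1347 ÷ 2 = 673 remainder 1
673 ÷ 2 = 336 remainder 1
336 ÷ 2 = 168 remainder 0
168 ÷ 2 = 84 remainder 0
84 ÷ 2 = 42 remainder 0
42 ÷ 2 = 21 remainder 0
21 ÷ 2 = 10 remainder 1
10 ÷ 2 = 5 remainder 0
5 ÷ 2 = 2 remainder 1
2 ÷ 2 = 1 remainder 0
1 ÷ 2 = 0 remainder 1
Reading remainders bottom to top: 10101000011000000011



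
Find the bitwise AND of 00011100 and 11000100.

AND: 1 only when both bits are 1
  00011100
& 11000100
----------
  00000100
Decimal: 28 & 196 = 4



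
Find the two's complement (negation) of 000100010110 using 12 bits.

Original: 000100010110
Step 1 - Invert all bits: 111011101001
Step 2 - Add 1: 111011101010
Verification: 000100010110 + 111011101010 = 1000000000000; discarding the end carry (carry out of the top bit) leaves the 12-bit value 000000000000, as required for x + (-x)



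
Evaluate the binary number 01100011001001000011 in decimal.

Sum of powers of 2 for each 1-bit:
2^0 + 2^1 + 2^6 + 2^9 + 2^12 + 2^13 + 2^17 + 2^18
= 1 + 2 + 64 + 512 + 4096 + 8192 + 131072 + 262144
= 406083



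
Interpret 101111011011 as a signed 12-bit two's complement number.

Binary: 101111011011
Sign bit: 1 (negative)
Invert: 010000100100
Add 1:  010000100101
Magnitude: 010000100101 = 1024 + 32 + 4 + 1 = 1061
Value: -1061



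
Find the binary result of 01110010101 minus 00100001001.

Method 1 - Direct subtraction (column by column from the right: bit − bit − borrow-in; if negative, add 2 and borrow 1 from the next column):
borrow: 00000010000
        01110010101
-       00100001001
-------------------
        01010001100

Method 2 - Add two's complement:
Two's complement of 00100001001: invert → 11011110110, add 1 → 11011110111
  01110010101
+ 11011110111
-------------
 101010001100  (end carry out of the top bit = 1)
Discarding the end carry: 01010001100
Decimal check:
  01110010101 = 512 + 256 + 128 + 16 + 4 + 1 = 917
  00100001001 = 256 + 8 + 1 = 265
  917 - 265 = 652, and 01010001100 = 512 + 128 + 8 + 4 = 652 ✓



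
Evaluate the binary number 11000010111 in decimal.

Sum of powers of 2 for each 1-bit:
2^0 + 2^1 + 2^2 + 2^4 + 2^9 + 2^10
= 1 + 2 + 4 + 16 + 512 + 1024
= 1559



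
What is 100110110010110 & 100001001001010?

AND: 1 only when both bits are 1
  100110110010110
& 100001001001010
-----------------
  100000000000010
Decimal: 19862 & 16970 = 16386



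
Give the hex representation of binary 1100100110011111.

Group into 4-bit nibbles from right:
  1100 = C
  1001 = 9
  1001 = 9
  1111 = F
Result: C99F



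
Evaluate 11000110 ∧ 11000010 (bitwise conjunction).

AND: 1 only when both bits are 1
  11000110
& 11000010
----------
  11000010
Decimal: 198 & 194 = 194



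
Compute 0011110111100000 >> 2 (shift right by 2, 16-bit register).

Original: 0011110111100000 (decimal 15840)
Shift right by 2 positions
Drop the 2 low bits; fill with zeros on the left
Result: 0000111101111000 (decimal 3960)
Equivalent: 15840 >> 2 = 15840 ÷ 2^2 = 3960



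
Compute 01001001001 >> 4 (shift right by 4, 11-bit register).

Original: 01001001001 (decimal 585)
Shift right by 4 positions
Drop the 4 low bits; fill with zeros on the left
Result: 00000100100 (decimal 36)
Equivalent: 585 >> 4 = 585 ÷ 2^4 = 36



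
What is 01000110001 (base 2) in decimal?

Sum of powers of 2 for each 1-bit:
2^0 + 2^4 + 2^5 + 2^9
= 1 + 16 + 32 + 512
= 561



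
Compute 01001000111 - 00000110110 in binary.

Method 1 - Direct subtraction (column by column from the right: bit − bit − borrow-in; if negative, add 2 and borrow 1 from the next column):
borrow: 00001100000
        01001000111
-       00000110110
-------------------
        01000010001

Method 2 - Add two's complement:
Two's complement of 00000110110: invert → 11111001001, add 1 → 11111001010
  01001000111
+ 11111001010
-------------
 101000010001  (end carry out of the top bit = 1)
Discarding the end carry: 01000010001
Decimal check:
  01001000111 = 512 + 64 + 4 + 2 + 1 = 583
  00000110110 = 32 + 16 + 4 + 2 = 54
  583 - 54 = 529, and 01000010001 = 512 + 16 + 1 = 529 ✓

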